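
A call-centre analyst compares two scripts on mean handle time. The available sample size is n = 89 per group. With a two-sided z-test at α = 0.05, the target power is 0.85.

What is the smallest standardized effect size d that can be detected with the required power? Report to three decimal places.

Required noncentrality: δ = z_{0.025} + z_{0.15} = 1.960 + 1.036 = 2.996.
(Lower-tail contribution to power is negligible for δ > 0.)
δ = d·√(n/2) ⇒ d = δ/√(n/2) = 2.996/√(89/2) = 0.4492.

d ≈ 0.449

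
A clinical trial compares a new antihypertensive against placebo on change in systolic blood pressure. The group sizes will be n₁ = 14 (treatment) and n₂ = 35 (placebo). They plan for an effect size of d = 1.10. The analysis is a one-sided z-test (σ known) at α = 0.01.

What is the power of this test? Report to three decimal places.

Noncentrality parameter: δ = d / √(1/n₁ + 1/n₂) = 1.10 / √(1/14 + 1/35) = 3.4785
One-sided α = 0.01 → critical value z_{0.01} = 2.326.
Power = P(Z > 2.326 − δ) = Φ(1.152) = 0.8754.

Power ≈ 0.875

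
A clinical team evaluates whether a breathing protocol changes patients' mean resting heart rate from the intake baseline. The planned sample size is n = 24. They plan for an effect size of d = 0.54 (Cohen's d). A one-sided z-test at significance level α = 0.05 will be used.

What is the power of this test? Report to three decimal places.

Noncentrality parameter: λ = d·√n = 0.54 × √24 = 2.6454
One-sided α = 0.05 → critical value z_{0.05} = 1.645.
Power = Φ(λ − 1.645) = Φ(1.001) = 0.8415.

Power ≈ 0.841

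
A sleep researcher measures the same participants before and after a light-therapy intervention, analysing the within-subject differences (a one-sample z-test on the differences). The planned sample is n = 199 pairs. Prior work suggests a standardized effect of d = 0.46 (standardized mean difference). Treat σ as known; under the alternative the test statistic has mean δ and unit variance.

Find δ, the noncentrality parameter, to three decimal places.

δ = d·√n = 0.46 × √199 = 6.4891

δ ≈ 6.489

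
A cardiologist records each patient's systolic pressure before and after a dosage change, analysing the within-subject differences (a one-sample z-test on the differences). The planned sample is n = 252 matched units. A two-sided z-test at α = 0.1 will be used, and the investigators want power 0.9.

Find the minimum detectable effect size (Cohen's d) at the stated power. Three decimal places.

d ≈ 0.184

Required noncentrality: δ = z_{0.05} + z_{0.10} = 1.645 + 1.282 = 2.926.
(Lower-tail contribution to power is negligible for δ > 0.)
δ = d·√n ⇒ d = δ/√n = 2.926/√252 = 0.1843.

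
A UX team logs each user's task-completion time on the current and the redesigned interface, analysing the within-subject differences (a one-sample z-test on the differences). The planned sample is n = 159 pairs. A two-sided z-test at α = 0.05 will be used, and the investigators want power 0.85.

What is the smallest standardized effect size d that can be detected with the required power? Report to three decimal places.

Required noncentrality: δ = z_{0.025} + z_{0.15} = 1.960 + 1.036 = 2.996.
(The second rejection-region term Φ(−δ − z_{α/2}) is negligible and dropped.)
δ = d·√n ⇒ d = δ/√n = 2.996/√159 = 0.2376.

d ≈ 0.238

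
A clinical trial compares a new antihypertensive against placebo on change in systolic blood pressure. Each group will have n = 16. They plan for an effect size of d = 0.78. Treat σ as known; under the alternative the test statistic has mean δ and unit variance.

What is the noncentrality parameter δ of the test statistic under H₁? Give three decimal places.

δ = d·√(n/2) = 0.78 × √(16/2) = 2.2062

δ ≈ 2.206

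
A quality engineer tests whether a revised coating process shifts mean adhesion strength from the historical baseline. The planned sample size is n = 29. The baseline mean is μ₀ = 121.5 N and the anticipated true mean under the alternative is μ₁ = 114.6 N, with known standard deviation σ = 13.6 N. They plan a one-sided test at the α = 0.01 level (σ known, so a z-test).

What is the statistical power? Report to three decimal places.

Power ≈ 0.658

Standardized effect: d = |μ₁ − μ₀| / σ = |114.6 − 121.5| / 13.6 = 0.5074
Noncentrality parameter: δ = d·√n = 0.5074 × √29 = 2.7322
One-sided α = 0.01 → critical value z_{0.01} = 2.326.
Power = Φ(δ − 2.326) = Φ(0.406) = 0.6576.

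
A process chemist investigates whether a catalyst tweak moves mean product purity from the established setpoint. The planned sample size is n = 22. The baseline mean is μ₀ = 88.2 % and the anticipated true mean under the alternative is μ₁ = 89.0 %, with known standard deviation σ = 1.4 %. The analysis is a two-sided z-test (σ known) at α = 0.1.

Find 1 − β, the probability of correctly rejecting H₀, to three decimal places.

Standardized effect: d = |μ₁ − μ₀| / σ = |89.0 − 88.2| / 1.4 = 0.5714
Noncentrality parameter: δ = d·√n = 0.5714 × √22 = 2.6802
Two-sided α = 0.1 → critical value z_{0.05} = 1.645.
Power = Φ(δ − 1.645) + Φ(−δ − 1.645) = Φ(1.035) + Φ(-4.325) = 0.8498 + 0.0000 = 0.8498.

Power ≈ 0.850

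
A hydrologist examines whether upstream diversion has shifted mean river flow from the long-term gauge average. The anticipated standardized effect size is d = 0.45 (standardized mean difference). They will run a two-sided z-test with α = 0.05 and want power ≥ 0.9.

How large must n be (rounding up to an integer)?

n = 52

For power 0.9 need Φ(δ − z_{0.025}) = 0.9, so δ = z_{0.025} + z_{0.10} = 1.960 + 1.282 = 3.242.
(Ignoring the negligible lower-tail rejection probability gives the usual closed-form inversion.)
δ = d·√n ⇒ n = (δ/d)² = (3.242 / 0.45)² = 51.89.
Rounding up, n = 52.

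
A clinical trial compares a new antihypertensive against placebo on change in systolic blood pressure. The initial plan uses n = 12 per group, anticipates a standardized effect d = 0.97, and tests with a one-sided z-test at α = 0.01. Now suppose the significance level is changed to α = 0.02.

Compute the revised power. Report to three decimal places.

δ = d·√(n/2) = 0.97 × √(12/2) = 2.3760 (unchanged). New critical value: z_{0.02} = 2.054.
Revised power = Φ(δ − 2.054) = Φ(0.322) = 0.6264.

Power ≈ 0.626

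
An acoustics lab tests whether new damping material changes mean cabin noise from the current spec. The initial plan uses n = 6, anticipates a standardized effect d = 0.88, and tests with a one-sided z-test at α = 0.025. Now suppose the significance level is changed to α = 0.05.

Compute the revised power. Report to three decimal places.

δ = d·√n = 0.88 × √6 = 2.1556 (unchanged). New critical value: z_{0.05} = 1.645.
Revised power = P(Z > 1.645 − δ) = Φ(0.511) = 0.6952.

Power ≈ 0.695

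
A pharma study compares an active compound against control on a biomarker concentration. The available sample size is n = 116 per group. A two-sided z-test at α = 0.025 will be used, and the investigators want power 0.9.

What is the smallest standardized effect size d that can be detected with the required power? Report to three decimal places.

d ≈ 0.463

Required noncentrality: δ = z_{0.0125} + z_{0.10} = 2.241 + 1.282 = 3.523.
(Lower-tail contribution to power is negligible for δ > 0.)
δ = d·√(n/2) ⇒ d = δ/√(n/2) = 3.523/√(116/2) = 0.4626.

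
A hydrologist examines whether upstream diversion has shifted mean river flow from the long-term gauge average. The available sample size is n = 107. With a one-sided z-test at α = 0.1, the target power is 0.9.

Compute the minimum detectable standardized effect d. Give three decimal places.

Required noncentrality: δ = z_{0.1} + z_{0.10} = 1.282 + 1.282 = 2.563.
δ = d·√n ⇒ d = δ/√n = 2.563/√107 = 0.2478.

d ≈ 0.248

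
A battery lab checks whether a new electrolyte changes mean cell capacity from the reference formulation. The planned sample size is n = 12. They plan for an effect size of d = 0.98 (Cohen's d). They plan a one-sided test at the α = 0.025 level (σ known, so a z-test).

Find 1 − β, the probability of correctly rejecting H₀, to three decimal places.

Power ≈ 0.924

Noncentrality parameter: δ = d·√n = 0.98 × √12 = 3.3948
Critical value for a one-sided test at α = 0.025: z_α = 1.960.
Power = Φ(δ − 1.960) = Φ(1.435) = 0.9243.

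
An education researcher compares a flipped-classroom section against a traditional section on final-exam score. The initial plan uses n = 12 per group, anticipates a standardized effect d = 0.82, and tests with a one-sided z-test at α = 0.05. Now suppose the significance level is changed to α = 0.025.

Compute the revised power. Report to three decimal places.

δ = d·√(n/2) = 0.82 × √(12/2) = 2.0086 (unchanged). New critical value: z_{0.025} = 1.960.
Revised power = Φ(δ − 1.960) = Φ(0.049) = 0.5194.

Power ≈ 0.519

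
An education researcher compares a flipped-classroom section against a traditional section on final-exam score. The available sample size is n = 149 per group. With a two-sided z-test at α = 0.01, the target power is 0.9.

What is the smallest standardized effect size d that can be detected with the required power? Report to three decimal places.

Need Φ(δ − 2.576) = 0.9, so δ = 2.576 + 1.282 = 3.857.
(Lower-tail contribution to power is negligible for δ > 0.)
δ = d·√(n/2) ⇒ d = δ/√(n/2) = 3.857/√(149/2) = 0.4469.

d ≈ 0.447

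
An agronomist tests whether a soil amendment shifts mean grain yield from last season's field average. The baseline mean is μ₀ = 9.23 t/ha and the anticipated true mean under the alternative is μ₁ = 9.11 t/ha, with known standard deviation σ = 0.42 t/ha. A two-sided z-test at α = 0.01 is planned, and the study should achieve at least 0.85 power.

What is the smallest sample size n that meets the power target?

Standardized effect: d = |μ₁ − μ₀| / σ = |9.11 − 9.23| / 0.42 = 0.2857
For power 0.85 need Φ(δ − z_{0.005}) = 0.85, so δ = z_{0.005} + z_{0.15} = 2.576 + 1.036 = 3.612.
(For δ > 0 the lower-tail rejection region contributes negligibly to power, so the one-term inversion is standard.)
δ = d·√n ⇒ n = (δ/d)² = (3.612 / 0.2857)² = 159.84.
Round up to the next whole unit.

n = 160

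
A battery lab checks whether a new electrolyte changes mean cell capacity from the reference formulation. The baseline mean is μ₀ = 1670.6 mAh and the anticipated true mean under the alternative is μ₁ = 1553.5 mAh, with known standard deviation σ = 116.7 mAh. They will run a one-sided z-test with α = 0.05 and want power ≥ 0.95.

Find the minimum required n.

Standardized effect: d = |μ₁ − μ₀| / σ = |1553.5 − 1670.6| / 116.7 = 1.0034
Set Φ(δ − 1.645) = 0.95; then δ − 1.645 = Φ⁻¹(0.95) = 1.645, giving δ = 3.290.
δ = d·√n ⇒ n = (δ/d)² = (3.290 / 1.0034)² = 10.75.
Round up to the next whole unit.

n = 11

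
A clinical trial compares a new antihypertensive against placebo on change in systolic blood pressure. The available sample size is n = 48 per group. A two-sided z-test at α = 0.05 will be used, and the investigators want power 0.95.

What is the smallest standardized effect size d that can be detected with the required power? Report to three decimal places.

Required noncentrality: δ = z_{0.025} + z_{0.05} = 1.960 + 1.645 = 3.605.
(Lower-tail contribution to power is negligible for δ > 0.)
δ = d·√(n/2) ⇒ d = δ/√(n/2) = 3.605/√(48/2) = 0.7358.

d ≈ 0.736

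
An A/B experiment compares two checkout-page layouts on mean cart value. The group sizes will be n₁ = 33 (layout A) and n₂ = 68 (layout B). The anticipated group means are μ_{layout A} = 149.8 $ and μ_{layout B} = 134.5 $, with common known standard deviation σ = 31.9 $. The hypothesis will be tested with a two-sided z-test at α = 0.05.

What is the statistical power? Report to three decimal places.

Power ≈ 0.618

Standardized effect: d = |μ_{layout A} − μ_{layout B}| / σ = |149.8 − 134.5| / 31.9 = 0.4796
Noncentrality parameter: λ = d / √(1/n₁ + 1/n₂) = 0.4796 / √(1/33 + 1/68) = 2.2607
Critical value for a two-sided test at α = 0.05: z_{α/2} = 1.960.
Power = Φ(λ − 1.960) + Φ(−λ − 1.960) = Φ(0.301) + Φ(-4.221) = 0.6182 + 0.0000 = 0.6182.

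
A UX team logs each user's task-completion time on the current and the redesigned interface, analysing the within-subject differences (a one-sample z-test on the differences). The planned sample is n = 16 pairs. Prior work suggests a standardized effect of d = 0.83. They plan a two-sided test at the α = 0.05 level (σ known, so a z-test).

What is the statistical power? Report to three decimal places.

Power ≈ 0.913

Noncentrality parameter: δ = d·√n = 0.83 × √16 = 3.3200
Critical value for a two-sided test at α = 0.05: z_{α/2} = 1.960.
Power = Φ(δ − 1.960) + Φ(−δ − 1.960) = Φ(1.360) + Φ(-5.280) = 0.9131 + 0.0000 = 0.9131.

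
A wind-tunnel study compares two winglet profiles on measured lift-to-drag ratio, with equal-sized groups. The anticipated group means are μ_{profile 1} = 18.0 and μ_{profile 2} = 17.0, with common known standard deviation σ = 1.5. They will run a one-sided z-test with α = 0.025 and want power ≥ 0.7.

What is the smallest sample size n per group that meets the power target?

Standardized effect: d = |μ_{profile 1} − μ_{profile 2}| / σ = |18.0 − 17.0| / 1.5 = 0.6667
Set Φ(δ − 1.960) = 0.7; then δ − 1.960 = Φ⁻¹(0.7) = 0.524, giving δ = 2.484.
δ = d·√(n/2) ⇒ n = 2(δ/d)² = 2 × (2.484 / 0.6667)² = 27.77.
Rounding up, n = 28 per group.

n = 28 per group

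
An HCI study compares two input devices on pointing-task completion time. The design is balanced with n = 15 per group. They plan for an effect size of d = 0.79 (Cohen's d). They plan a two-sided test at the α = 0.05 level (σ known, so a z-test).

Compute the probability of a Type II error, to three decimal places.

Noncentrality parameter: δ = d·√(n/2) = 0.79 × √(15/2) = 2.1635
Two-sided α = 0.05 → critical value z_{0.025} = 1.960.
Power = Φ(δ − 1.960) + Φ(−δ − 1.960) = Φ(0.204) + Φ(-4.123) = 0.5806 + 0.0000 = 0.5807.
Type II error: β = 1 − power = 1 − 0.5807 = 0.4193.

β ≈ 0.419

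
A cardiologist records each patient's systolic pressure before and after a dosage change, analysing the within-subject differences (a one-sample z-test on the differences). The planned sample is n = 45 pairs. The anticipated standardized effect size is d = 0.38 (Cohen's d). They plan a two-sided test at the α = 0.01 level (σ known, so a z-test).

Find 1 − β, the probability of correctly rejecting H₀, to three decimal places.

Noncentrality parameter: δ = d·√n = 0.38 × √45 = 2.5491
Critical value for a two-sided test at α = 0.01: z_{α/2} = 2.576.
Power = Φ(δ − 2.576) + Φ(−δ − 2.576) = Φ(-0.027) + Φ(-5.125) = 0.4893 + 0.0000 = 0.4893.

Power ≈ 0.489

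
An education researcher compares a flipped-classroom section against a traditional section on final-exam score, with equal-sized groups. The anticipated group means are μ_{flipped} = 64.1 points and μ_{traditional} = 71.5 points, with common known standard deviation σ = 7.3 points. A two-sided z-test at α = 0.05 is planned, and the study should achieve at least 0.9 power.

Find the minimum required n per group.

n = 21 per group

Standardized effect: d = |μ_{flipped} − μ_{traditional}| / σ = |64.1 − 71.5| / 7.3 = 1.0137
Set Φ(δ − 1.960) = 0.9; then δ − 1.960 = Φ⁻¹(0.9) = 1.282, giving δ = 3.242.
(Ignoring the negligible lower-tail rejection probability gives the usual closed-form inversion.)
δ = d·√(n/2) ⇒ n = 2(δ/d)² = 2 × (3.242 / 1.0137)² = 20.45.
Rounding up, n = 21 per group.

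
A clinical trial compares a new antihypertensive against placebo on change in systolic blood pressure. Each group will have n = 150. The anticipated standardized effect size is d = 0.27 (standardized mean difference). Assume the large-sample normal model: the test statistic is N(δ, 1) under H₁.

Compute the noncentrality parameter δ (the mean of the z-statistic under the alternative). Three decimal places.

δ ≈ 2.338

The noncentrality parameter scales effect size by the design's sample-size factor: δ = d·√(n/2) = 0.27 × √(150/2) = 2.3383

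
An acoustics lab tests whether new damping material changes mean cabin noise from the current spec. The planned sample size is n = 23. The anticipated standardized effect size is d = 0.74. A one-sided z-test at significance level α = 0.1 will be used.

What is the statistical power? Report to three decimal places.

Noncentrality parameter: δ = d·√n = 0.74 × √23 = 3.5489
Critical value for a one-sided test at α = 0.1: z_α = 1.282.
Power = P(Z > 1.282 − δ) = Φ(2.267) = 0.9883.

Power ≈ 0.988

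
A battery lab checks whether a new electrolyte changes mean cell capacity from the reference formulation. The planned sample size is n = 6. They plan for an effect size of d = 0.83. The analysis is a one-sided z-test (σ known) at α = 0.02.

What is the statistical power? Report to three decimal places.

Noncentrality parameter: δ = d·√n = 0.83 × √6 = 2.0331
One-sided α = 0.02 → critical value z_{0.02} = 2.054.
Power = P(Z > 2.054 − δ) = Φ(-0.021) = 0.4918.

Power ≈ 0.492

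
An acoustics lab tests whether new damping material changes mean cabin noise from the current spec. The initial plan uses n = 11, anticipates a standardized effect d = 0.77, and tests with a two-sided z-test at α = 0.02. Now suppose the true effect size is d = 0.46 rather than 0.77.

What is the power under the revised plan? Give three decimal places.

Power ≈ 0.212

With d = 0.46: δ = d·√n = 0.46 × √11 = 1.5256. Critical value z_{0.01} = 2.326.
Revised power = Φ(δ − 2.326) + Φ(−δ − 2.326) = Φ(-0.801) + Φ(-3.852) = 0.2117 + 0.0001 = 0.2117.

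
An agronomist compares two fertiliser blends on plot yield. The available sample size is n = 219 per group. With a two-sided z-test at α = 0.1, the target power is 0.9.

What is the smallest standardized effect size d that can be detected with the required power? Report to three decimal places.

d ≈ 0.280

Need Φ(δ − 1.645) = 0.9, so δ = 1.645 + 1.282 = 2.926.
(The second rejection-region term Φ(−δ − z_{α/2}) is negligible and dropped.)
δ = d·√(n/2) ⇒ d = δ/√(n/2) = 2.926/√(219/2) = 0.2797.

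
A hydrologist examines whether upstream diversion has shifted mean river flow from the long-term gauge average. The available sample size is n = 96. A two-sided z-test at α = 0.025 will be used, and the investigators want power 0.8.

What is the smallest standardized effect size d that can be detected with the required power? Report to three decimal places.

Required noncentrality: δ = z_{0.0125} + z_{0.20} = 2.241 + 0.842 = 3.083.
(Lower-tail contribution to power is negligible for δ > 0.)
δ = d·√n ⇒ d = δ/√n = 3.083/√96 = 0.3147.

d ≈ 0.315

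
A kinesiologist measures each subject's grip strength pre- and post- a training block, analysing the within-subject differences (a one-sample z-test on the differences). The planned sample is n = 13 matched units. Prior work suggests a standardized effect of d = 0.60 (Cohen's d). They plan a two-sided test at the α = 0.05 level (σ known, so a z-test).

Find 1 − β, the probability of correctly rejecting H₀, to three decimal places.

Power ≈ 0.581

Noncentrality parameter: δ = d·√n = 0.60 × √13 = 2.1633
Two-sided α = 0.05 → critical value z_{0.025} = 1.960.
Power = Φ(δ − 1.960) + Φ(−δ − 1.960) = Φ(0.203) + Φ(-4.123) = 0.5806 + 0.0000 = 0.5806.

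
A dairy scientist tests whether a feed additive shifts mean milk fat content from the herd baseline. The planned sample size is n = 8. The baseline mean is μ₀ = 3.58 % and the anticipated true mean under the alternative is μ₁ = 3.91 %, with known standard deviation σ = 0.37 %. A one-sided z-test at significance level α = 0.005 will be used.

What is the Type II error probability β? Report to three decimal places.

β ≈ 0.521

Standardized effect: d = |μ₁ − μ₀| / σ = |3.91 − 3.58| / 0.37 = 0.8919
Noncentrality parameter: δ = d·√n = 0.8919 × √8 = 2.5227
Critical value for a one-sided test at α = 0.005: z_α = 2.576.
Power = Φ(δ − 2.576) = Φ(-0.053) = 0.4788.
Type II error: β = 1 − power = 1 − 0.4788 = 0.5212.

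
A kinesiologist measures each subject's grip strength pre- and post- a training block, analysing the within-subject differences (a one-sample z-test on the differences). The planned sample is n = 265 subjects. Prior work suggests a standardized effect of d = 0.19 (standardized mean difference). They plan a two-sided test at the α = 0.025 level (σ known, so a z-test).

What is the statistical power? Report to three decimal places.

Power ≈ 0.803

Noncentrality parameter: δ = d·√n = 0.19 × √265 = 3.0930
Critical value for a two-sided test at α = 0.025: z_{α/2} = 2.241.
Power = Φ(δ − 2.241) + Φ(−δ − 2.241) = Φ(0.852) + Φ(-5.334) = 0.8028 + 0.0000 = 0.8028.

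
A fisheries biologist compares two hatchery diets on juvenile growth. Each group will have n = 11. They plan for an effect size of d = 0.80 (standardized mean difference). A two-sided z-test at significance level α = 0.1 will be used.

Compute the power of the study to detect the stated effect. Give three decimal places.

Power ≈ 0.592

Noncentrality parameter: δ = d·√(n/2) = 0.80 × √(11/2) = 1.8762
Two-sided α = 0.1 → critical value z_{0.05} = 1.645.
Power = Φ(δ − 1.645) + Φ(−δ − 1.645) = Φ(0.231) + Φ(-3.521) = 0.5915 + 0.0002 = 0.5917.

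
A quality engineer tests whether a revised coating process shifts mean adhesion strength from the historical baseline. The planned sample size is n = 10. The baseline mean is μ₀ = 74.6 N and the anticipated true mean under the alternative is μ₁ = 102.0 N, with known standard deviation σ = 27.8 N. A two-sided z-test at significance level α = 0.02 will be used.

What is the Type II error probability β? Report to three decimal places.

Standardized effect: d = |μ₁ − μ₀| / σ = |102.0 − 74.6| / 27.8 = 0.9856
Noncentrality parameter: δ = d·√n = 0.9856 × √10 = 3.1168
Two-sided α = 0.02 → critical value z_{0.01} = 2.326.
Power = Φ(δ − 2.326) + Φ(−δ − 2.326) = Φ(0.790) + Φ(-5.443) = 0.7854 + 0.0000 = 0.7854.
Type II error: β = 1 − power = 1 − 0.7854 = 0.2146.

β ≈ 0.215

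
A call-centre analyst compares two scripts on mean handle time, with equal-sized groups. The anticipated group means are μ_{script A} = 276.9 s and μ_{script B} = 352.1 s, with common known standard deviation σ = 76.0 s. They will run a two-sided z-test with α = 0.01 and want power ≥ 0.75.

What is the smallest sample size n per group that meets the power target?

Standardized effect: d = |μ_{script A} − μ_{script B}| / σ = |276.9 − 352.1| / 76.0 = 0.9895
For power 0.75 need Φ(δ − z_{0.005}) = 0.75, so δ = z_{0.005} + z_{0.25} = 2.576 + 0.674 = 3.250.
(For δ > 0 the lower-tail rejection region contributes negligibly to power, so the one-term inversion is standard.)
δ = d·√(n/2) ⇒ n = 2(δ/d)² = 2 × (3.250 / 0.9895)² = 21.58.
Round up to the next whole unit.

n = 22 per group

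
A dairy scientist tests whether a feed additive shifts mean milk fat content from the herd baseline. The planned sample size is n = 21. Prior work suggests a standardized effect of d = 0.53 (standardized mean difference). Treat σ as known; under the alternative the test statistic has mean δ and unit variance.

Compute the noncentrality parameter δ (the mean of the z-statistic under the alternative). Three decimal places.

δ ≈ 2.429

δ = d·√n = 0.53 × √21 = 2.4288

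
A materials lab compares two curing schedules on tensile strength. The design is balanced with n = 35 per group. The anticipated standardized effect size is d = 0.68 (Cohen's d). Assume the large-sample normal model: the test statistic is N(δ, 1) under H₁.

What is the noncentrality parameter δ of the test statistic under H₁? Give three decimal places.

δ ≈ 2.845

δ = d·√(n/2) = 0.68 × √(35/2) = 2.8446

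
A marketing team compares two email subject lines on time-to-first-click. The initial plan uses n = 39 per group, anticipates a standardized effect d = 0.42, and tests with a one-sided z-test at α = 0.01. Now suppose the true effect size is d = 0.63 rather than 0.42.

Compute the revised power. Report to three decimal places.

Power ≈ 0.676

With d = 0.63: δ = d·√(n/2) = 0.63 × √(39/2) = 2.7820. Critical value z_{0.01} = 2.326.
Revised power = Φ(δ − 2.326) = Φ(0.456) = 0.6757.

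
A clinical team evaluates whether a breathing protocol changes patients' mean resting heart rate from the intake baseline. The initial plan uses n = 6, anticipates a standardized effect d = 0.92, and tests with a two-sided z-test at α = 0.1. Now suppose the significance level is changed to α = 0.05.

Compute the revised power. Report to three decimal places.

Power ≈ 0.615

δ = d·√n = 0.92 × √6 = 2.2535 (unchanged). New critical value: z_{0.025} = 1.960.
Revised power = Φ(δ − 1.960) + Φ(−δ − 1.960) = Φ(0.294) + Φ(-4.213) = 0.6155 + 0.0000 = 0.6155.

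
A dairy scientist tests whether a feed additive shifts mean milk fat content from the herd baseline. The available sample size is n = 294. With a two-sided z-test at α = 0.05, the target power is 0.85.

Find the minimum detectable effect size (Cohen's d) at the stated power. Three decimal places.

d ≈ 0.175

Required noncentrality: δ = z_{0.025} + z_{0.15} = 1.960 + 1.036 = 2.996.
(Lower-tail contribution to power is negligible for δ > 0.)
δ = d·√n ⇒ d = δ/√n = 2.996/√294 = 0.1748.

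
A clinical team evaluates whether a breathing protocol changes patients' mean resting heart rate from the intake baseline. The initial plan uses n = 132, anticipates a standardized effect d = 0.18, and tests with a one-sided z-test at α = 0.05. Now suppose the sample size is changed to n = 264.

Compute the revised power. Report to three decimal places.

With n = 264: δ = d·√n = 0.18 × √264 = 2.9247. Critical value z_{0.05} = 1.645.
Revised power = Φ(δ − 1.645) = Φ(1.280) = 0.8997.

Power ≈ 0.900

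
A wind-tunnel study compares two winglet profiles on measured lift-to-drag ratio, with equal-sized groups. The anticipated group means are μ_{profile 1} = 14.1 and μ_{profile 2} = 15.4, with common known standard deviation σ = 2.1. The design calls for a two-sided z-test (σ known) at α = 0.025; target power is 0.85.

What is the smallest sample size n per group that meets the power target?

Standardized effect: d = |μ_{profile 1} − μ_{profile 2}| / σ = |14.1 − 15.4| / 2.1 = 0.6190
Set Φ(δ − 2.241) = 0.85; then δ − 2.241 = Φ⁻¹(0.85) = 1.036, giving δ = 3.278.
(Ignoring the negligible lower-tail rejection probability gives the usual closed-form inversion.)
δ = d·√(n/2) ⇒ n = 2(δ/d)² = 2 × (3.278 / 0.6190)² = 56.07.
Round up to the next whole unit.

n = 57 per group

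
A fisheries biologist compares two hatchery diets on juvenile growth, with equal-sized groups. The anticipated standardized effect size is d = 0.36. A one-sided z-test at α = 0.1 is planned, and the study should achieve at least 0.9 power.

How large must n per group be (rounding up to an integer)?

n = 102 per group

Set Φ(δ − 1.282) = 0.9; then δ − 1.282 = Φ⁻¹(0.9) = 1.282, giving δ = 2.563.
δ = d·√(n/2) ⇒ n = 2(δ/d)² = 2 × (2.563 / 0.36)² = 101.38.
Rounding up, n = 102 per group.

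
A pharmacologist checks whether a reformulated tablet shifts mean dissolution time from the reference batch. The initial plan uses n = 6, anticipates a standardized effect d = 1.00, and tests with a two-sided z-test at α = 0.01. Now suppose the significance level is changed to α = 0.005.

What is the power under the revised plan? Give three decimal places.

δ = d·√n = 1.00 × √6 = 2.4495 (unchanged). New critical value: z_{0.0025} = 2.807.
Revised power = Φ(δ − 2.807) + Φ(−δ − 2.807) = Φ(-0.358) + Φ(-5.257) = 0.3603 + 0.0000 = 0.3603.

Power ≈ 0.360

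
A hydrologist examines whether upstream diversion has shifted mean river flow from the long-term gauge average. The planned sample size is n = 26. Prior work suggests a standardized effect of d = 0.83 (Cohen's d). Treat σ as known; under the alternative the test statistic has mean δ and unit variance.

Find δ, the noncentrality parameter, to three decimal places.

The noncentrality parameter scales effect size by the design's sample-size factor: δ = d·√n = 0.83 × √26 = 4.2322

δ ≈ 4.232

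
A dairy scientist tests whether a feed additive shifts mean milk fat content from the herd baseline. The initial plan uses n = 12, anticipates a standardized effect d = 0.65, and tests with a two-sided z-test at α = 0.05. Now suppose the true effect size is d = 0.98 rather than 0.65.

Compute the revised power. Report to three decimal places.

Power ≈ 0.924

With d = 0.98: δ = d·√n = 0.98 × √12 = 3.3948. Critical value z_{0.025} = 1.960.
Revised power = Φ(δ − 1.960) + Φ(−δ − 1.960) = Φ(1.435) + Φ(-5.355) = 0.9243 + 0.0000 = 0.9243.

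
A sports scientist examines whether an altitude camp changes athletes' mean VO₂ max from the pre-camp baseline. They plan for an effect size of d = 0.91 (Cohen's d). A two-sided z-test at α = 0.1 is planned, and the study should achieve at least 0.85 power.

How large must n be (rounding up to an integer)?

For power 0.85 need Φ(δ − z_{0.05}) = 0.85, so δ = z_{0.05} + z_{0.15} = 1.645 + 1.036 = 2.681.
(The Φ(−δ − z_{α/2}) term is vanishingly small for δ > 0 and is dropped in the standard sample-size formula.)
δ = d·√n ⇒ n = (δ/d)² = (2.681 / 0.91)² = 8.68.
Rounding up, n = 9.

n = 9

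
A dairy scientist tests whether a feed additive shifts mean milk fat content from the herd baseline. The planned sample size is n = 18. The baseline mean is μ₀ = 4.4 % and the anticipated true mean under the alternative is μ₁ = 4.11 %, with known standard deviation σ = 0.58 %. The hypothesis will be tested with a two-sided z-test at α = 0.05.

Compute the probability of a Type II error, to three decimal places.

Standardized effect: d = |μ₁ − μ₀| / σ = |4.11 − 4.4| / 0.58 = 0.5000
Noncentrality parameter: λ = d·√n = 0.5000 × √18 = 2.1213
Critical value for a two-sided test at α = 0.05: z_{α/2} = 1.960.
Power = Φ(λ − 1.960) + Φ(−λ − 1.960) = Φ(0.161) + Φ(-4.081) = 0.5641 + 0.0000 = 0.5641.
Type II error: β = 1 − power = 1 − 0.5641 = 0.4359.

β ≈ 0.436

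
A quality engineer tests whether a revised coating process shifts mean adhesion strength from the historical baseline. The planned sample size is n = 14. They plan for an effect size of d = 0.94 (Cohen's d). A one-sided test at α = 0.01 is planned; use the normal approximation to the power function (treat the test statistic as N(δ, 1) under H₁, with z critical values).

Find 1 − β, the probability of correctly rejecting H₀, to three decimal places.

Power ≈ 0.883

Noncentrality parameter: δ = d·√n = 0.94 × √14 = 3.5172
Critical value for a one-sided test at α = 0.01: z_α = 2.326.
Power = Φ(δ − 2.326) = Φ(1.191) = 0.8831.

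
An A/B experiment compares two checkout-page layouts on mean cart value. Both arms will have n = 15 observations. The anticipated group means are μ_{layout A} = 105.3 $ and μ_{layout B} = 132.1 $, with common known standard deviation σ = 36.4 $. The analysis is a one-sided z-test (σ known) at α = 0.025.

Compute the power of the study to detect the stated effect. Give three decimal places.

Standardized effect: d = |μ_{layout A} − μ_{layout B}| / σ = |105.3 − 132.1| / 36.4 = 0.7363
Noncentrality parameter: λ = d·√(n/2) = 0.7363 × √(15/2) = 2.0163
Critical value for a one-sided test at α = 0.025: z_α = 1.960.
Power = Φ(λ − 1.960) = Φ(0.056) = 0.5225.

Power ≈ 0.522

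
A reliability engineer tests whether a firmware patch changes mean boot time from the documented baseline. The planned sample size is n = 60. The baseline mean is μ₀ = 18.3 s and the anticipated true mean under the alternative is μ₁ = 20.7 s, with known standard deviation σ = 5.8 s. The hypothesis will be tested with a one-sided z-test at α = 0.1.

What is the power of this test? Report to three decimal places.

Standardized effect: d = |μ₁ − μ₀| / σ = |20.7 − 18.3| / 5.8 = 0.4138
Noncentrality parameter: λ = d·√n = 0.4138 × √60 = 3.2052
Critical value for a one-sided test at α = 0.1: z_α = 1.282.
Power = Φ(λ − 1.282) = Φ(1.924) = 0.9728.

Power ≈ 0.973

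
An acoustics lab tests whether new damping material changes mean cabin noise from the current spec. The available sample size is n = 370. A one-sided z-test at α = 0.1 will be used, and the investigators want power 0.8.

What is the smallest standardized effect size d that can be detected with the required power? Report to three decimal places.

Need Φ(δ − 1.282) = 0.8, so δ = 1.282 + 0.842 = 2.123.
δ = d·√n ⇒ d = δ/√n = 2.123/√370 = 0.1104.

d ≈ 0.110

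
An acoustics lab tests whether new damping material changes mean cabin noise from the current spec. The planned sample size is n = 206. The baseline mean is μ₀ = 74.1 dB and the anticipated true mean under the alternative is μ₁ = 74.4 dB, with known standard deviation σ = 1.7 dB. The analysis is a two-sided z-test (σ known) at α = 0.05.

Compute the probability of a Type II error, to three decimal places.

β ≈ 0.283

Standardized effect: d = |μ₁ − μ₀| / σ = |74.4 − 74.1| / 1.7 = 0.1765
Noncentrality parameter: δ = d·√n = 0.1765 × √206 = 2.5328
Two-sided α = 0.05 → critical value z_{0.025} = 1.960.
Power = Φ(δ − 1.960) + Φ(−δ − 1.960) = Φ(0.573) + Φ(-4.493) = 0.7166 + 0.0000 = 0.7166.
Type II error: β = 1 − power = 1 − 0.7166 = 0.2834.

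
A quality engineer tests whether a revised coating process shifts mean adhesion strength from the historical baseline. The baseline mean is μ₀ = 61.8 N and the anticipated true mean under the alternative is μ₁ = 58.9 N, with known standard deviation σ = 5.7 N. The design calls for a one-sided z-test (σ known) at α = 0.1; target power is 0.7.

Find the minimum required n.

n = 13

Standardized effect: d = |μ₁ − μ₀| / σ = |58.9 − 61.8| / 5.7 = 0.5088
For power 0.7 need Φ(δ − z_{0.1}) = 0.7, so δ = z_{0.1} + z_{0.30} = 1.282 + 0.524 = 1.806.
δ = d·√n ⇒ n = (δ/d)² = (1.806 / 0.5088)² = 12.60.
Round up to the next whole unit.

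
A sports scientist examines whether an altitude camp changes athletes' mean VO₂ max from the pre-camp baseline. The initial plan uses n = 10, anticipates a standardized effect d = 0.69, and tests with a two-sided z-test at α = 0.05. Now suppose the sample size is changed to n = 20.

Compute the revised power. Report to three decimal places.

Power ≈ 0.870

With n = 20: δ = d·√n = 0.69 × √20 = 3.0858. Critical value z_{0.025} = 1.960.
Revised power = Φ(δ − 1.960) + Φ(−δ − 1.960) = Φ(1.126) + Φ(-5.046) = 0.8699 + 0.0000 = 0.8699.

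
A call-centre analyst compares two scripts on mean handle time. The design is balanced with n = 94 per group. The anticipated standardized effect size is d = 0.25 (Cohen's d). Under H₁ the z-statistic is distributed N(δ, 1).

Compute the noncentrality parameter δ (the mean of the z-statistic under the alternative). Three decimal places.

δ = d·√(n/2) = 0.25 × √(94/2) = 1.7139

δ ≈ 1.714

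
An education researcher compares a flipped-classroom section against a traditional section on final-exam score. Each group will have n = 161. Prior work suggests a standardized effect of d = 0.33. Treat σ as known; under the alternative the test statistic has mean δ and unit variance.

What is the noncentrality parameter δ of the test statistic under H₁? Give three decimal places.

δ = d·√(n/2) = 0.33 × √(161/2) = 2.9608

δ ≈ 2.961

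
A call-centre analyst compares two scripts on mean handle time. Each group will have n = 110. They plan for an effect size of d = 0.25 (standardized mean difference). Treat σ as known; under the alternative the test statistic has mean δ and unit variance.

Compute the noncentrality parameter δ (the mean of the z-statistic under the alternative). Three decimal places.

δ ≈ 1.854

The noncentrality parameter scales effect size by the design's sample-size factor: δ = d·√(n/2) = 0.25 × √(110/2) = 1.8540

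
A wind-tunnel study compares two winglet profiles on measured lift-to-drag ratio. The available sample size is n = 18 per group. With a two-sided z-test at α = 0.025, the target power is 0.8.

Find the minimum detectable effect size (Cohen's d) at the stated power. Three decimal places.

d ≈ 1.028

Need Φ(δ − 2.241) = 0.8, so δ = 2.241 + 0.842 = 3.083.
(The second rejection-region term Φ(−δ − z_{α/2}) is negligible and dropped.)
δ = d·√(n/2) ⇒ d = δ/√(n/2) = 3.083/√(18/2) = 1.0277.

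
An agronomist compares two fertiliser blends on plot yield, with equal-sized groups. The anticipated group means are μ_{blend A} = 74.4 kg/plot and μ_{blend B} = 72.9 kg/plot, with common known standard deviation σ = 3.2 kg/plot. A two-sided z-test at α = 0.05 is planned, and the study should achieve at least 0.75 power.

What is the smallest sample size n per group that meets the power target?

Standardized effect: d = |μ_{blend A} − μ_{blend B}| / σ = |74.4 − 72.9| / 3.2 = 0.4688
For power 0.75 need Φ(δ − z_{0.025}) = 0.75, so δ = z_{0.025} + z_{0.25} = 1.960 + 0.674 = 2.634.
(The Φ(−δ − z_{α/2}) term is vanishingly small for δ > 0 and is dropped in the standard sample-size formula.)
δ = d·√(n/2) ⇒ n = 2(δ/d)² = 2 × (2.634 / 0.4688)² = 63.17.
Rounding up, n = 64 per group.

n = 64 per group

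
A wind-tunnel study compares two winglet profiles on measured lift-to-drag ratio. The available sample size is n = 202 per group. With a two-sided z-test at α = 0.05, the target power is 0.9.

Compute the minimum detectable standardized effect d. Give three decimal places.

Need Φ(δ − 1.960) = 0.9, so δ = 1.960 + 1.282 = 3.242.
(Lower-tail contribution to power is negligible for δ > 0.)
δ = d·√(n/2) ⇒ d = δ/√(n/2) = 3.242/√(202/2) = 0.3225.

d ≈ 0.323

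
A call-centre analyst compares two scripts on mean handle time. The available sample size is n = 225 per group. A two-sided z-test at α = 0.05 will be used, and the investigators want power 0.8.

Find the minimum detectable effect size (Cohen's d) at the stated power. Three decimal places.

Need Φ(δ − 1.960) = 0.8, so δ = 1.960 + 0.842 = 2.802.
(The second rejection-region term Φ(−δ − z_{α/2}) is negligible and dropped.)
δ = d·√(n/2) ⇒ d = δ/√(n/2) = 2.802/√(225/2) = 0.2641.

d ≈ 0.264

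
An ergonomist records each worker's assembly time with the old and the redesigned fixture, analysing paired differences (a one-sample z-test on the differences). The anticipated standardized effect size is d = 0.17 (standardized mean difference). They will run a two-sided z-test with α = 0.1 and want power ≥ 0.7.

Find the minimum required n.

For power 0.7 need Φ(δ − z_{0.05}) = 0.7, so δ = z_{0.05} + z_{0.30} = 1.645 + 0.524 = 2.169.
(Ignoring the negligible lower-tail rejection probability gives the usual closed-form inversion.)
δ = d·√n ⇒ n = (δ/d)² = (2.169 / 0.17)² = 162.83.
Rounding up, n = 163.

n = 163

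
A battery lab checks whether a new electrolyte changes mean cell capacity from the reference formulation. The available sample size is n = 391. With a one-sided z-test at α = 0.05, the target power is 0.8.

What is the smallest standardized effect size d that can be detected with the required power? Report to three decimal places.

d ≈ 0.126

Need Φ(δ − 1.645) = 0.8, so δ = 1.645 + 0.842 = 2.486.
δ = d·√n ⇒ d = δ/√n = 2.486/√391 = 0.1257.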